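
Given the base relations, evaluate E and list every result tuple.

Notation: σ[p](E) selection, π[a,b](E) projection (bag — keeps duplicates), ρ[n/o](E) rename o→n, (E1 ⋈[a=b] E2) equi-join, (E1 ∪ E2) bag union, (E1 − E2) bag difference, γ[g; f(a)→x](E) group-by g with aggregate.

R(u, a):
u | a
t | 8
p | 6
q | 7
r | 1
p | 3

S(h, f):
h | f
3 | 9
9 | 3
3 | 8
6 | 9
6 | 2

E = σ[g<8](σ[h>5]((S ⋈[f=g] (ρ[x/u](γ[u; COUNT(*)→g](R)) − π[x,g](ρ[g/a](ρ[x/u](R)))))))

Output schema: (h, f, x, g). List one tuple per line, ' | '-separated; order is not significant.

Stepwise |·|:
  S → 5
  R → 5
  γ[u; COUNT(*)→g](R) → 4
  ρ[x/u](γ[u; COUNT(*)→g](R)) → 4
  R → 5
  ρ[x/u](R) → 5
  ρ[g/a](ρ[x/u](R)) → 5
  π[x,g](ρ[g/a](ρ[x/u](R))) → 5
  (ρ[x/u](γ[u; COUNT(*)→g](R)) − π[x,g](ρ[g/a](ρ[x/u](R)))) → 3
  (S ⋈[f=g] (ρ[x/u](γ[u; COUNT(*)→g](R)) − π[x,g](ρ[g/a](ρ[x/u](R))))) → 1
  σ[h>5]((S ⋈[f=g] (ρ[x/u](γ[u; COUNT(*)→g](R)) − π[x,g](ρ[g/a](ρ[x/u](R)))))) → 1
  σ[g<8](σ[h>5]((S ⋈[f=g] (ρ[x/u](γ[u; COUNT(*)→g](R)) − π[x,g](ρ[g/a](ρ[x/u](R))))))) → 1

== RESULT ==
h | f | x | g
6 | 2 | p | 2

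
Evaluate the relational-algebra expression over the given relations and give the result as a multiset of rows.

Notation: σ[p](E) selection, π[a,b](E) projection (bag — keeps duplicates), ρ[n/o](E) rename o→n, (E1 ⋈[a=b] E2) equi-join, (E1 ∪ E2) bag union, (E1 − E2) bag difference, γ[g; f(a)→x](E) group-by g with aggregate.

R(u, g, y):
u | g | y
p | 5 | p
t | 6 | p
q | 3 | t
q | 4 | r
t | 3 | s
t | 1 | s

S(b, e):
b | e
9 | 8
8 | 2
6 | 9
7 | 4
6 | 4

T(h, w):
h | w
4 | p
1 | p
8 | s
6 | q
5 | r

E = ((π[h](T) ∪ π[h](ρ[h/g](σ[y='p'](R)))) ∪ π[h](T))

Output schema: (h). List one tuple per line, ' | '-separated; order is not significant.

Row counts bottom-up:
  T → 5
  π[h](T) → 5
  R → 6
  σ[y='p'](R) → 2
  ρ[h/g](σ[y='p'](R)) → 2
  π[h](ρ[h/g](σ[y='p'](R))) → 2
  (π[h](T) ∪ π[h](ρ[h/g](σ[y='p'](R)))) → 7
  T → 5
  π[h](T) → 5
  ((π[h](T) ∪ π[h](ρ[h/g](σ[y='p'](R)))) ∪ π[h](T)) → 12

== RESULT ==
h
1
1
4
4
5
5
5
6
6
6
8
8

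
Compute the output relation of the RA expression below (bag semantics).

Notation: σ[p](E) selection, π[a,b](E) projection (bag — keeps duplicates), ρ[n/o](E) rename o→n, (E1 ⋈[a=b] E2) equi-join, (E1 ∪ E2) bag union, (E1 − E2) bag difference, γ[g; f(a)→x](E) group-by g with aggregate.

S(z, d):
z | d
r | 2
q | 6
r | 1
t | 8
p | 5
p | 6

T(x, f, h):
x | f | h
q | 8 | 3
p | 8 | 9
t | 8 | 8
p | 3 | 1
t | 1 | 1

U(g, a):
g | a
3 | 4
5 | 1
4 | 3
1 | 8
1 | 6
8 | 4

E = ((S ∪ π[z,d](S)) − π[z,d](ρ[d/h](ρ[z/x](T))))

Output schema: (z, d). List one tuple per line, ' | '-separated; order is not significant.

Per-node cardinality:
  S → 6
  S → 6
  π[z,d](S) → 6
  (S ∪ π[z,d](S)) → 12
  T → 5
  ρ[z/x](T) → 5
  ρ[d/h](ρ[z/x](T)) → 5
  π[z,d](ρ[d/h](ρ[z/x](T))) → 5
  ((S ∪ π[z,d](S)) − π[z,d](ρ[d/h](ρ[z/x](T)))) → 11

== RESULT ==
z | d
p | 5
p | 5
p | 6
p | 6
q | 6
q | 6
r | 1
r | 1
r | 2
r | 2
t | 8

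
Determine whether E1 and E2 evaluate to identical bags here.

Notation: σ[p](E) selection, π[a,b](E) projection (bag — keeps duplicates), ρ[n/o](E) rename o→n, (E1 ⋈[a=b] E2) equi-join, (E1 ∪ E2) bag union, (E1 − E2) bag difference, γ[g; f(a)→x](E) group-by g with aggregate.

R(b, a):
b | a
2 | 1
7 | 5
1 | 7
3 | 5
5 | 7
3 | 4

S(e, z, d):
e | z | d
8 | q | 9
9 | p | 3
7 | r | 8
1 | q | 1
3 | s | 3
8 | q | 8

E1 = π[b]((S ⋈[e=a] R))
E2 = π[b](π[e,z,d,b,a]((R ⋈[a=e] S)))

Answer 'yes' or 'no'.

E1 stepwise |·|:
  S → 6
  R → 6
  (S ⋈[e=a] R) → 3
  π[b]((S ⋈[e=a] R)) → 3
E2 stepwise |·|:
  R → 6
  S → 6
  (R ⋈[a=e] S) → 3
  π[e,z,d,b,a]((R ⋈[a=e] S)) → 3
  π[b](π[e,z,d,b,a]((R ⋈[a=e] S))) → 3

E1 and E2 produce the same multiset:
b
1
2
5

yes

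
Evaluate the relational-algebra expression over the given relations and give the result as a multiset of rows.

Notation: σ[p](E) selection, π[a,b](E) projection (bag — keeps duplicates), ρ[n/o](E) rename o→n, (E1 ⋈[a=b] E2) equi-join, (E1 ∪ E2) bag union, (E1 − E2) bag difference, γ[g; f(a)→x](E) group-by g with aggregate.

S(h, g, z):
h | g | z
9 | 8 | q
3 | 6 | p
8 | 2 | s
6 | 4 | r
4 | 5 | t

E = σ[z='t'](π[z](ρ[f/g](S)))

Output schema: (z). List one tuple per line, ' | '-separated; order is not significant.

Stepwise |·|:
  S → 5
  ρ[f/g](S) → 5
  π[z](ρ[f/g](S)) → 5
  σ[z='t'](π[z](ρ[f/g](S))) → 1

== RESULT ==
z
t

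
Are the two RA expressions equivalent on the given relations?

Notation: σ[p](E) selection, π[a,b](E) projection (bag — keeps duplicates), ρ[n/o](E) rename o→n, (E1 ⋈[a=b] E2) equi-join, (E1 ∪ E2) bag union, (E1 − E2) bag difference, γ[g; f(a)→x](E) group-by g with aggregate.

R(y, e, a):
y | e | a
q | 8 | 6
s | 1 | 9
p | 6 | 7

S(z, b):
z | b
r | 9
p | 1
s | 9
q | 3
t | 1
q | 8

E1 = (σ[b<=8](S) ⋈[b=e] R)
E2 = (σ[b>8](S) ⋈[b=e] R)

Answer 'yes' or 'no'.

E1 subexpression sizes:
  S → 6
  σ[b<=8](S) → 4
  R → 3
  (σ[b<=8](S) ⋈[b=e] R) → 3
E2 subexpression sizes:
  S → 6
  σ[b>8](S) → 2
  R → 3
  (σ[b>8](S) ⋈[b=e] R) → 0

E1 result:
z | b | y | e | a
p | 1 | s | 1 | 9
q | 8 | q | 8 | 6
t | 1 | s | 1 | 9
E2 result:
z | b | y | e | a
(0 rows)
Witness: ('t', 1, 's', 1, 9) appears 1× in E1 but 0× in E2.

no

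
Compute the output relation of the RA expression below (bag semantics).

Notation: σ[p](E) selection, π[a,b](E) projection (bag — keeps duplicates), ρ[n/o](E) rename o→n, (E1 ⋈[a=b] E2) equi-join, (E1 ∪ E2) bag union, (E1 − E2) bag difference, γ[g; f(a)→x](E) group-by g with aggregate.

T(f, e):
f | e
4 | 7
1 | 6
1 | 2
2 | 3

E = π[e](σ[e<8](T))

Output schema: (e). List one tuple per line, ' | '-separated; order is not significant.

Per-node cardinality:
  T → 4
  σ[e<8](T) → 4
  π[e](σ[e<8](T)) → 4

== RESULT ==
e
2
3
6
7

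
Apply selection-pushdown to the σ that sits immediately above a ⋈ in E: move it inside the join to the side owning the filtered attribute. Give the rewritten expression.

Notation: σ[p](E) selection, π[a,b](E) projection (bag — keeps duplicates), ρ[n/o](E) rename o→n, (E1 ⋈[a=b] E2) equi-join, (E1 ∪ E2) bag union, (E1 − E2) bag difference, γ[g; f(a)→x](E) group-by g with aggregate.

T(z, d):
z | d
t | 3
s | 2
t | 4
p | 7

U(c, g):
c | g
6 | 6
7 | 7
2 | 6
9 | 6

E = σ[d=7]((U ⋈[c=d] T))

σ filters on d, owned by the right side.
E' = (U ⋈[c=d] σ[d=7](T))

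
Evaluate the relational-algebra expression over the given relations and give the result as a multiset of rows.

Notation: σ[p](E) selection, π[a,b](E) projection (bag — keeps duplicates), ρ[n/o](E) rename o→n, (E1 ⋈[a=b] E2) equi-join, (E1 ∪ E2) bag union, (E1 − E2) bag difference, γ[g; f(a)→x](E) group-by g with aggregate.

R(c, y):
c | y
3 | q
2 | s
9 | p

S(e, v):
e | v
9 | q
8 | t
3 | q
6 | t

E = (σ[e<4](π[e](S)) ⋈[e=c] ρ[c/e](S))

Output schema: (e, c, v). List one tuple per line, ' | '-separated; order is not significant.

Stepwise |·|:
  S → 4
  π[e](S) → 4
  σ[e<4](π[e](S)) → 1
  S → 4
  ρ[c/e](S) → 4
  (σ[e<4](π[e](S)) ⋈[e=c] ρ[c/e](S)) → 1

== RESULT ==
e | c | v
3 | 3 | q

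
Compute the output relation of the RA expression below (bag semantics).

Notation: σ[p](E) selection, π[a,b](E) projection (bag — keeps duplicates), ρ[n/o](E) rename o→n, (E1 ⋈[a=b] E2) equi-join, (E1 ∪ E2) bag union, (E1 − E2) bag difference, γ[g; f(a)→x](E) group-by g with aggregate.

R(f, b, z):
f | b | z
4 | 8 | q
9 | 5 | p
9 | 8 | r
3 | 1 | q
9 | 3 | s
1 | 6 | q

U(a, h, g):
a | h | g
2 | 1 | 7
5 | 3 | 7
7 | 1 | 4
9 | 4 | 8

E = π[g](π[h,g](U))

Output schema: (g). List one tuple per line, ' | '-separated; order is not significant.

Stepwise |·|:
  U → 4
  π[h,g](U) → 4
  π[g](π[h,g](U)) → 4

== RESULT ==
g
4
7
7
8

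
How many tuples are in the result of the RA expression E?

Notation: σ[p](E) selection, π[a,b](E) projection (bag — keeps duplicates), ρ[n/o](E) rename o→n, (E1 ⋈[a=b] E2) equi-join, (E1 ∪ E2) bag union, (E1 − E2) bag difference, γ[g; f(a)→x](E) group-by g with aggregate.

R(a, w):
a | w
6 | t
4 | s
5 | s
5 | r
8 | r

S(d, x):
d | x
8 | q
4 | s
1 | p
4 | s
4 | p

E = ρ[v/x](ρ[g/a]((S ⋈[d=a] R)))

Row counts bottom-up:
  S → 5
  R → 5
  (S ⋈[d=a] R) → 4
  ρ[g/a]((S ⋈[d=a] R)) → 4
  ρ[v/x](ρ[g/a]((S ⋈[d=a] R))) → 4

|E| = 4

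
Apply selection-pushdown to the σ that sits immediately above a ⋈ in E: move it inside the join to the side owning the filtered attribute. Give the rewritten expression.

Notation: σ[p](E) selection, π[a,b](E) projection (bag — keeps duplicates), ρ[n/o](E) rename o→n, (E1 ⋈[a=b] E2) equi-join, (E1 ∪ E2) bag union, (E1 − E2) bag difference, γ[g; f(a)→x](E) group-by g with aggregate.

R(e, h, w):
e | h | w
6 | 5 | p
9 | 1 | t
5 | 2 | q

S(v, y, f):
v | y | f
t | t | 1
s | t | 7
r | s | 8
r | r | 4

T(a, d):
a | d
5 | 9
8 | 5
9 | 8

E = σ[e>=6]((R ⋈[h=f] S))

σ filters on e, owned by the left side.
E' = (σ[e>=6](R) ⋈[h=f] S)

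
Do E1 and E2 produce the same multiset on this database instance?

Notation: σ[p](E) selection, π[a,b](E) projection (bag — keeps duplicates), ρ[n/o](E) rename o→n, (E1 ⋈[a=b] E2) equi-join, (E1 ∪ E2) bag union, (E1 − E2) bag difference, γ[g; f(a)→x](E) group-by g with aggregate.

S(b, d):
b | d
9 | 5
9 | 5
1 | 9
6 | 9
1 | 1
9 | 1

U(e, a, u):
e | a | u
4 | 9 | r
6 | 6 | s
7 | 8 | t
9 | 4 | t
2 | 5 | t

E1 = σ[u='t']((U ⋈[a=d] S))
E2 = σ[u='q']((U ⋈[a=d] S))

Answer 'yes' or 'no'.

E1 stepwise |·|:
  U → 5
  S → 6
  (U ⋈[a=d] S) → 4
  σ[u='t']((U ⋈[a=d] S)) → 2
E2 stepwise |·|:
  U → 5
  S → 6
  (U ⋈[a=d] S) → 4
  σ[u='q']((U ⋈[a=d] S)) → 0

E1 result:
e | a | u | b | d
2 | 5 | t | 9 | 5
2 | 5 | t | 9 | 5
E2 result:
e | a | u | b | d
(0 rows)
Witness: (2, 5, 't', 9, 5) appears 2× in E1 but 0× in E2.

no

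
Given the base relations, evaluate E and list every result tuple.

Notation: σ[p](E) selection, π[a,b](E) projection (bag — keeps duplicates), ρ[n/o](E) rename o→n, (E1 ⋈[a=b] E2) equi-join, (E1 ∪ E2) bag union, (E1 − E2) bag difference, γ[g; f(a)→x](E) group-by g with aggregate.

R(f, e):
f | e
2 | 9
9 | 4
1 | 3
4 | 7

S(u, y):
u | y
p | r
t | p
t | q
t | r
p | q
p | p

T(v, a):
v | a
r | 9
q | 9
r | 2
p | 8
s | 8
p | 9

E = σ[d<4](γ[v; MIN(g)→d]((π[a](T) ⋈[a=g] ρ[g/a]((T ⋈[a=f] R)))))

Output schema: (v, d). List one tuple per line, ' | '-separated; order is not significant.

Per-node cardinality:
  T → 6
  π[a](T) → 6
  T → 6
  R → 4
  (T ⋈[a=f] R) → 4
  ρ[g/a]((T ⋈[a=f] R)) → 4
  (π[a](T) ⋈[a=g] ρ[g/a]((T ⋈[a=f] R))) → 10
  γ[v; MIN(g)→d]((π[a](T) ⋈[a=g] ρ[g/a]((T ⋈[a=f] R)))) → 3
  σ[d<4](γ[v; MIN(g)→d]((π[a](T) ⋈[a=g] ρ[g/a]((T ⋈[a=f] R))))) → 1

== RESULT ==
v | d
r | 2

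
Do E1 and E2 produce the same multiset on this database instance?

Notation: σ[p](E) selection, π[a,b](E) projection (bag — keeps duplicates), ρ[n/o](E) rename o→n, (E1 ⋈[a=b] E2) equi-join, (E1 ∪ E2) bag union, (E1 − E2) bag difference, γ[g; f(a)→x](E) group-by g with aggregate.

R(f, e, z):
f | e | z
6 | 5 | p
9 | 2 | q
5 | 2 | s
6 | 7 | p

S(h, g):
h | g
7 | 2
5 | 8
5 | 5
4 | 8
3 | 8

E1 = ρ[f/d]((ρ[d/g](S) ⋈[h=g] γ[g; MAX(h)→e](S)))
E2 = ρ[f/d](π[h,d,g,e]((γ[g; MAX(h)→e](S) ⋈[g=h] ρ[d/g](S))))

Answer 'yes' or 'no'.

E1 stepwise |·|:
  S → 5
  ρ[d/g](S) → 5
  S → 5
  γ[g; MAX(h)→e](S) → 3
  (ρ[d/g](S) ⋈[h=g] γ[g; MAX(h)→e](S)) → 2
  ρ[f/d]((ρ[d/g](S) ⋈[h=g] γ[g; MAX(h)→e](S))) → 2
E2 stepwise |·|:
  S → 5
  γ[g; MAX(h)→e](S) → 3
  S → 5
  ρ[d/g](S) → 5
  (γ[g; MAX(h)→e](S) ⋈[g=h] ρ[d/g](S)) → 2
  π[h,d,g,e]((γ[g; MAX(h)→e](S) ⋈[g=h] ρ[d/g](S))) → 2
  ρ[f/d](π[h,d,g,e]((γ[g; MAX(h)→e](S) ⋈[g=h] ρ[d/g](S)))) → 2

E1 and E2 produce the same multiset:
h | f | g | e
5 | 5 | 5 | 5
5 | 8 | 5 | 5

yes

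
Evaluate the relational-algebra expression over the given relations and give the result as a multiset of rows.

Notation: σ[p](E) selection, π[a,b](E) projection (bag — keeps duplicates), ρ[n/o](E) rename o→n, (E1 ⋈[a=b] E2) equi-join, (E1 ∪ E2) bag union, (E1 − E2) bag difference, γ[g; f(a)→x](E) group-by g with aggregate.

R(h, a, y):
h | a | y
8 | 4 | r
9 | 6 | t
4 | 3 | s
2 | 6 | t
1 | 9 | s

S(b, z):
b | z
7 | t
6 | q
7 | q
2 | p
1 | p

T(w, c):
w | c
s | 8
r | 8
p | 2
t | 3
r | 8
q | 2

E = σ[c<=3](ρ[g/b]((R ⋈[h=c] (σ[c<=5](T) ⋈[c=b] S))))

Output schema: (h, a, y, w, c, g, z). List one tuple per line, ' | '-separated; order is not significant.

Row counts bottom-up:
  R → 5
  T → 6
  σ[c<=5](T) → 3
  S → 5
  (σ[c<=5](T) ⋈[c=b] S) → 2
  (R ⋈[h=c] (σ[c<=5](T) ⋈[c=b] S)) → 2
  ρ[g/b]((R ⋈[h=c] (σ[c<=5](T) ⋈[c=b] S))) → 2
  σ[c<=3](ρ[g/b]((R ⋈[h=c] (σ[c<=5](T) ⋈[c=b] S)))) → 2

== RESULT ==
h | a | y | w | c | g | z
2 | 6 | t | p | 2 | 2 | p
2 | 6 | t | q | 2 | 2 | p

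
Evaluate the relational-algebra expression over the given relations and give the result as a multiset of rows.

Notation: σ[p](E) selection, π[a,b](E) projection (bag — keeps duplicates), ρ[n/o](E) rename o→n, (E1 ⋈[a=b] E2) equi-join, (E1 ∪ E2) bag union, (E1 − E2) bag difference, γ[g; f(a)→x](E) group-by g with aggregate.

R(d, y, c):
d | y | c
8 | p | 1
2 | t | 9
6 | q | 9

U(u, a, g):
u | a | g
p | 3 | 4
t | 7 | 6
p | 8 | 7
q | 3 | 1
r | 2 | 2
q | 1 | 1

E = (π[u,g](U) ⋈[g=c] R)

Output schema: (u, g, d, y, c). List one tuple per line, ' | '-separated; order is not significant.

Row counts bottom-up:
  U → 6
  π[u,g](U) → 6
  R → 3
  (π[u,g](U) ⋈[g=c] R) → 2

== RESULT ==
u | g | d | y | c
q | 1 | 8 | p | 1
q | 1 | 8 | p | 1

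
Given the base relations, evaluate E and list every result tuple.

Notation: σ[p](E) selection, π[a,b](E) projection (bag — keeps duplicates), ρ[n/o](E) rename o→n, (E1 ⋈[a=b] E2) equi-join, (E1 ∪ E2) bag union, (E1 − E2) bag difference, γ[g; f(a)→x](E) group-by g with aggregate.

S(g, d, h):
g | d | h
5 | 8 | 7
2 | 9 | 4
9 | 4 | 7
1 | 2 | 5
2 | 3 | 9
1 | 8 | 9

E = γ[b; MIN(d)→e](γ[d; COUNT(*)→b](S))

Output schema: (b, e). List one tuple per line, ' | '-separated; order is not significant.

Per-node cardinality:
  S → 6
  γ[d; COUNT(*)→b](S) → 5
  γ[b; MIN(d)→e](γ[d; COUNT(*)→b](S)) → 2

== RESULT ==
b | e
1 | 2
2 | 8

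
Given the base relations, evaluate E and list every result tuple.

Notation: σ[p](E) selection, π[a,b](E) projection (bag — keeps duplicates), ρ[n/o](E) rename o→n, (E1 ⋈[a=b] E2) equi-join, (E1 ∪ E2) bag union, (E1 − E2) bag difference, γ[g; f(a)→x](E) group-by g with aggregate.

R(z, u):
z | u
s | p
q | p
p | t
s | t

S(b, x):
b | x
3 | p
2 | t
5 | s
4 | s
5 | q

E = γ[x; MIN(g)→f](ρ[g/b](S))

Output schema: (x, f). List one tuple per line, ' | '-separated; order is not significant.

Per-node cardinality:
  S → 5
  ρ[g/b](S) → 5
  γ[x; MIN(g)→f](ρ[g/b](S)) → 4

== RESULT ==
x | f
p | 3
q | 5
s | 4
t | 2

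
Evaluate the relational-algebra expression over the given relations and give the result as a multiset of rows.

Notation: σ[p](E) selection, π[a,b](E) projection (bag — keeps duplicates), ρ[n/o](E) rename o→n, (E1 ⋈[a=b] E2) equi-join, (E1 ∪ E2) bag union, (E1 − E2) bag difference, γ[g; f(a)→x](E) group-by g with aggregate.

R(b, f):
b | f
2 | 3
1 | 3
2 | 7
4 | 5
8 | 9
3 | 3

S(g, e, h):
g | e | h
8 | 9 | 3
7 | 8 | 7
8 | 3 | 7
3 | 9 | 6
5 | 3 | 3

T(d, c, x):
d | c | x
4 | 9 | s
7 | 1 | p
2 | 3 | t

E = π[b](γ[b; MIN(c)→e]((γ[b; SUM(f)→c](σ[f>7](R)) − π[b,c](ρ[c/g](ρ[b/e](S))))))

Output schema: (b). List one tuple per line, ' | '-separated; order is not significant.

Stepwise |·|:
  R → 6
  σ[f>7](R) → 1
  γ[b; SUM(f)→c](σ[f>7](R)) → 1
  S → 5
  ρ[b/e](S) → 5
  ρ[c/g](ρ[b/e](S)) → 5
  π[b,c](ρ[c/g](ρ[b/e](S))) → 5
  (γ[b; SUM(f)→c](σ[f>7](R)) − π[b,c](ρ[c/g](ρ[b/e](S)))) → 1
  γ[b; MIN(c)→e]((γ[b; SUM(f)→c](σ[f>7](R)) − π[b,c](ρ[c/g](ρ[b/e](S))))) → 1
  π[b](γ[b; MIN(c)→e]((γ[b; SUM(f)→c](σ[f>7](R)) − π[b,c](ρ[c/g](ρ[b/e](S)))))) → 1

== RESULT ==
b
8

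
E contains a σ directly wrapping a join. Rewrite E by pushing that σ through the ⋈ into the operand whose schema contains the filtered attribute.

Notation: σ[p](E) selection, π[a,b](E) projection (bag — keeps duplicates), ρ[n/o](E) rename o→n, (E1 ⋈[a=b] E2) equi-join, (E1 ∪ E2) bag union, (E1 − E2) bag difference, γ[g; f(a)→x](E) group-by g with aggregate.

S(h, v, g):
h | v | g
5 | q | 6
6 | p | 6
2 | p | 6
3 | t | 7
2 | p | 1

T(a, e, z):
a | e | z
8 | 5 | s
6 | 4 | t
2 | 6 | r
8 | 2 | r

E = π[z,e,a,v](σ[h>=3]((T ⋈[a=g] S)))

σ filters on h, owned by the right side.
E' = π[z,e,a,v]((T ⋈[a=g] σ[h>=3](S)))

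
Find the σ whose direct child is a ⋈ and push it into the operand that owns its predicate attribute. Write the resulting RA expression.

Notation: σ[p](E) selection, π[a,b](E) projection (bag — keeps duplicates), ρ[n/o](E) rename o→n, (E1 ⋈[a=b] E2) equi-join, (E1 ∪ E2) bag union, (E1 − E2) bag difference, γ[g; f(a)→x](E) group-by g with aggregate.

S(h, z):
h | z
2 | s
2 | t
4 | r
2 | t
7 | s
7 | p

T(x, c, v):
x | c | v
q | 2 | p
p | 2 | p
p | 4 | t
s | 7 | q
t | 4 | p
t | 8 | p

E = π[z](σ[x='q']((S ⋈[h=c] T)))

σ filters on x, owned by the right side.
E' = π[z]((S ⋈[h=c] σ[x='q'](T)))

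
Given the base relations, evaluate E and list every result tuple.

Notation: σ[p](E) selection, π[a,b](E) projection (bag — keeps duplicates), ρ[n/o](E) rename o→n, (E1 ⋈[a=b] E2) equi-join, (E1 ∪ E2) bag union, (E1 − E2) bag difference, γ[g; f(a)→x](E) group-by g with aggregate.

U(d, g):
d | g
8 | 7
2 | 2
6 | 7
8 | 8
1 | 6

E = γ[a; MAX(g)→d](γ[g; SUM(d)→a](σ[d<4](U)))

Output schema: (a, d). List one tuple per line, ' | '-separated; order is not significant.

Per-node cardinality:
  U → 5
  σ[d<4](U) → 2
  γ[g; SUM(d)→a](σ[d<4](U)) → 2
  γ[a; MAX(g)→d](γ[g; SUM(d)→a](σ[d<4](U))) → 2

== RESULT ==
a | d
1 | 6
2 | 2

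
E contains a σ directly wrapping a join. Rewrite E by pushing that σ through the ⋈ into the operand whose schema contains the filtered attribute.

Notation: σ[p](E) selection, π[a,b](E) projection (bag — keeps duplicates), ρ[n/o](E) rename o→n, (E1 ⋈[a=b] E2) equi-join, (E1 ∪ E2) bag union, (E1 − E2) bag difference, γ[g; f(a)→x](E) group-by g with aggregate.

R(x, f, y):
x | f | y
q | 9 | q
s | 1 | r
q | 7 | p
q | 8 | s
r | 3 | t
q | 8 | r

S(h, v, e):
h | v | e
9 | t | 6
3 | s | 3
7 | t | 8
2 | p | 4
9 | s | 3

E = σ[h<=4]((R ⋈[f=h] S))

σ filters on h, owned by the right side.
E' = (R ⋈[f=h] σ[h<=4](S))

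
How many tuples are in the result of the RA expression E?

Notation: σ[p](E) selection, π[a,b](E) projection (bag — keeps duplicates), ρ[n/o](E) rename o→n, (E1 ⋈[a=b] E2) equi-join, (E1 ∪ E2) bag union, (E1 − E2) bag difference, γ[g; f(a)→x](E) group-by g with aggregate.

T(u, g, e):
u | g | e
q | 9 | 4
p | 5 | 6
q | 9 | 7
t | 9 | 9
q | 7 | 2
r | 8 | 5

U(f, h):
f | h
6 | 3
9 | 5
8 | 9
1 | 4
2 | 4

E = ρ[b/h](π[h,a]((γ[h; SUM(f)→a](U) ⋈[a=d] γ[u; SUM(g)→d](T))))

Stepwise |·|:
  U → 5
  γ[h; SUM(f)→a](U) → 4
  T → 6
  γ[u; SUM(g)→d](T) → 4
  (γ[h; SUM(f)→a](U) ⋈[a=d] γ[u; SUM(g)→d](T)) → 2
  π[h,a]((γ[h; SUM(f)→a](U) ⋈[a=d] γ[u; SUM(g)→d](T))) → 2
  ρ[b/h](π[h,a]((γ[h; SUM(f)→a](U) ⋈[a=d] γ[u; SUM(g)→d](T)))) → 2

|E| = 2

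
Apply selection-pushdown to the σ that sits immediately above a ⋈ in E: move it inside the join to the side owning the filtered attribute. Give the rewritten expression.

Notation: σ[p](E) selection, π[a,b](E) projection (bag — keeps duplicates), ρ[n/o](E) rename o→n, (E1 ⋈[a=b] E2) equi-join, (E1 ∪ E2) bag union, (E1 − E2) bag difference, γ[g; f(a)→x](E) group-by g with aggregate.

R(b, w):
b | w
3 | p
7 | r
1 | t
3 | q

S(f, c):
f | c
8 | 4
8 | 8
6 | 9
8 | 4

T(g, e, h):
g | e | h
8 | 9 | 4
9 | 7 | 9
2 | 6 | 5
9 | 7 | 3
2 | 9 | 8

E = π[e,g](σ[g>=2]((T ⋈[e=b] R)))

σ filters on g, owned by the left side.
E' = π[e,g]((σ[g>=2](T) ⋈[e=b] R))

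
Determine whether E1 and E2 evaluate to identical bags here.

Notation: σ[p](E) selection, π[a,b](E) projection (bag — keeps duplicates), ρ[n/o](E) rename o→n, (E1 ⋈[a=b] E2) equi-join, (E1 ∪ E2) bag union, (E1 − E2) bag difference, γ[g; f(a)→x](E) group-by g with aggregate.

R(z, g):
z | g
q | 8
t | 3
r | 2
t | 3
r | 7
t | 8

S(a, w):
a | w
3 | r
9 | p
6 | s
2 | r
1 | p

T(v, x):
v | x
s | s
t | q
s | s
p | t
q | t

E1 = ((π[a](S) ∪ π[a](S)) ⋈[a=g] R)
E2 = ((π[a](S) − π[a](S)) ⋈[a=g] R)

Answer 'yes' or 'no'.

E1 row counts bottom-up:
  S → 5
  π[a](S) → 5
  S → 5
  π[a](S) → 5
  (π[a](S) ∪ π[a](S)) → 10
  R → 6
  ((π[a](S) ∪ π[a](S)) ⋈[a=g] R) → 6
E2 row counts bottom-up:
  S → 5
  π[a](S) → 5
  S → 5
  π[a](S) → 5
  (π[a](S) − π[a](S)) → 0
  R → 6
  ((π[a](S) − π[a](S)) ⋈[a=g] R) → 0

E1 result:
a | z | g
2 | r | 2
2 | r | 2
3 | t | 3
3 | t | 3
3 | t | 3
3 | t | 3
E2 result:
a | z | g
(0 rows)
Witness: (2, 'r', 2) appears 2× in E1 but 0× in E2.

no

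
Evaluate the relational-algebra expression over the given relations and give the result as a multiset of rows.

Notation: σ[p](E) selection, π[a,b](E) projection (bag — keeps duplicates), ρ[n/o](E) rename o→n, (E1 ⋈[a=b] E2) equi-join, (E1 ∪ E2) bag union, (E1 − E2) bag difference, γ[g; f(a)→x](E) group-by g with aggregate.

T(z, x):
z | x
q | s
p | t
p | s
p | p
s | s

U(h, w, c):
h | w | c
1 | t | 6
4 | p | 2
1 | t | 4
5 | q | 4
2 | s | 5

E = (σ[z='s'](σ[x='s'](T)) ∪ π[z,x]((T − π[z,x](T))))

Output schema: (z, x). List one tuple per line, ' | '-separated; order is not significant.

Per-node cardinality:
  T → 5
  σ[x='s'](T) → 3
  σ[z='s'](σ[x='s'](T)) → 1
  T → 5
  T → 5
  π[z,x](T) → 5
  (T − π[z,x](T)) → 0
  π[z,x]((T − π[z,x](T))) → 0
  (σ[z='s'](σ[x='s'](T)) ∪ π[z,x]((T − π[z,x](T)))) → 1

== RESULT ==
z | x
s | s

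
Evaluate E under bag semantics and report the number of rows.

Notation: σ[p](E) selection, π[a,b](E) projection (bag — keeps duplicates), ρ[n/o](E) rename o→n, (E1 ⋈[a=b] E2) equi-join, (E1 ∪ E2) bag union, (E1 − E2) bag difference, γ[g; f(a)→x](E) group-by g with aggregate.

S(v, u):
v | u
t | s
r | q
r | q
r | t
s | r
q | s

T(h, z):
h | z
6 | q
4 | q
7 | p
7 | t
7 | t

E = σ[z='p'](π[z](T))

Row counts bottom-up:
  T → 5
  π[z](T) → 5
  σ[z='p'](π[z](T)) → 1

|E| = 1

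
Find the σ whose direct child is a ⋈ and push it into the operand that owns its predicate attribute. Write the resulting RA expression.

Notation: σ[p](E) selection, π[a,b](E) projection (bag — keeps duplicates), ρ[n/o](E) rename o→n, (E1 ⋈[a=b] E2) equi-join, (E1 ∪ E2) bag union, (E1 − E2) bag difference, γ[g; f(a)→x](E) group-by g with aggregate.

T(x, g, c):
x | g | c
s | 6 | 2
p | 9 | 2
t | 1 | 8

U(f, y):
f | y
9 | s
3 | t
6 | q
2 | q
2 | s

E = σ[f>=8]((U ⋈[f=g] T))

σ filters on f, owned by the left side.
E' = (σ[f>=8](U) ⋈[f=g] T)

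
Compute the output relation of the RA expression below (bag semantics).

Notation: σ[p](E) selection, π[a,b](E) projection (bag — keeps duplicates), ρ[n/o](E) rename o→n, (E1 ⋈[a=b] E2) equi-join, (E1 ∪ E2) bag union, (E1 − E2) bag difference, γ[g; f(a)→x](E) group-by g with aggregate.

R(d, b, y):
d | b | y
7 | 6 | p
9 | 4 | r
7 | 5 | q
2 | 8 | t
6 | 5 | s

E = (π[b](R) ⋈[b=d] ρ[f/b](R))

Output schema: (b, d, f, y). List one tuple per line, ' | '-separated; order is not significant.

Per-node cardinality:
  R → 5
  π[b](R) → 5
  R → 5
  ρ[f/b](R) → 5
  (π[b](R) ⋈[b=d] ρ[f/b](R)) → 1

== RESULT ==
b | d | f | y
6 | 6 | 5 | s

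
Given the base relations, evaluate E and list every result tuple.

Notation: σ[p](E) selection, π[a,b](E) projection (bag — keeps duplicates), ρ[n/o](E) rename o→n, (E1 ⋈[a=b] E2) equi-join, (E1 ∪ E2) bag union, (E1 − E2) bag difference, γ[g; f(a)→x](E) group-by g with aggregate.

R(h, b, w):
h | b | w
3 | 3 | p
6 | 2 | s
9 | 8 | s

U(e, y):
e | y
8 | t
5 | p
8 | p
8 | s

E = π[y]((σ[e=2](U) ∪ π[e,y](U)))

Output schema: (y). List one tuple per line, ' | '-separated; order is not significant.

Row counts bottom-up:
  U → 4
  σ[e=2](U) → 0
  U → 4
  π[e,y](U) → 4
  (σ[e=2](U) ∪ π[e,y](U)) → 4
  π[y]((σ[e=2](U) ∪ π[e,y](U))) → 4

== RESULT ==
y
p
p
s
t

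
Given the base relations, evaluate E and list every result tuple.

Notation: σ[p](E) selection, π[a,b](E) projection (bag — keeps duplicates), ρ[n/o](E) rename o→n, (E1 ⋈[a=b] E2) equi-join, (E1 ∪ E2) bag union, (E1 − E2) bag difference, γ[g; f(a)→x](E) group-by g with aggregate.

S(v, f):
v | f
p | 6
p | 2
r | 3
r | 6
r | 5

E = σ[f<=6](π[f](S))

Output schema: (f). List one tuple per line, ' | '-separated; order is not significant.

Subexpression sizes:
  S → 5
  π[f](S) → 5
  σ[f<=6](π[f](S)) → 5

== RESULT ==
f
2
3
5
6
6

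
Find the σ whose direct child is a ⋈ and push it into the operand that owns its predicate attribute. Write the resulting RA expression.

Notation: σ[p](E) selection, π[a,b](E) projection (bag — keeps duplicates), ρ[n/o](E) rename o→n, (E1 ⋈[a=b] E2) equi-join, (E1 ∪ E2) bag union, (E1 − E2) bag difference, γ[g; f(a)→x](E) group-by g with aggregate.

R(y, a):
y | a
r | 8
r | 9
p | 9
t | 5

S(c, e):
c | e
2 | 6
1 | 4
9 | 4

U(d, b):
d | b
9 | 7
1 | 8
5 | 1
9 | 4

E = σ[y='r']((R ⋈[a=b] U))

σ filters on y, owned by the left side.
E' = (σ[y='r'](R) ⋈[a=b] U)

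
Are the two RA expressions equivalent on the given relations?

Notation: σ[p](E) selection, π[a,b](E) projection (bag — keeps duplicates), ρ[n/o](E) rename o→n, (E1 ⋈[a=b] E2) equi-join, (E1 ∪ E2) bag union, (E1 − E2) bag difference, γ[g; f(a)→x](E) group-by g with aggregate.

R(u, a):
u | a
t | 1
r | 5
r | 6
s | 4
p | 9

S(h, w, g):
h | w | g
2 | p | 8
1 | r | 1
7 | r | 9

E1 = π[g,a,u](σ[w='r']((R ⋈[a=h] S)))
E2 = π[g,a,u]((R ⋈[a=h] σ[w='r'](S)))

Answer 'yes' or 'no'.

E1 subexpression sizes:
  R → 5
  S → 3
  (R ⋈[a=h] S) → 1
  σ[w='r']((R ⋈[a=h] S)) → 1
  π[g,a,u](σ[w='r']((R ⋈[a=h] S))) → 1
E2 subexpression sizes:
  R → 5
  S → 3
  σ[w='r'](S) → 2
  (R ⋈[a=h] σ[w='r'](S)) → 1
  π[g,a,u]((R ⋈[a=h] σ[w='r'](S))) → 1

E1 and E2 produce the same multiset:
g | a | u
1 | 1 | t

yes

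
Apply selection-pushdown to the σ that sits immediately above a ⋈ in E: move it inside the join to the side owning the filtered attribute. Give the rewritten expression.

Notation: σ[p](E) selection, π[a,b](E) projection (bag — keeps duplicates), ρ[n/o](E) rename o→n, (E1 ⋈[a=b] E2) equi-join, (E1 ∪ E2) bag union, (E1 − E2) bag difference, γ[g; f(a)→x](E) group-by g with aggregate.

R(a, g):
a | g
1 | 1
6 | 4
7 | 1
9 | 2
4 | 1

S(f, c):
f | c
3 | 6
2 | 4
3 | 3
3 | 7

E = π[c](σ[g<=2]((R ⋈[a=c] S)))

σ filters on g, owned by the left side.
E' = π[c]((σ[g<=2](R) ⋈[a=c] S))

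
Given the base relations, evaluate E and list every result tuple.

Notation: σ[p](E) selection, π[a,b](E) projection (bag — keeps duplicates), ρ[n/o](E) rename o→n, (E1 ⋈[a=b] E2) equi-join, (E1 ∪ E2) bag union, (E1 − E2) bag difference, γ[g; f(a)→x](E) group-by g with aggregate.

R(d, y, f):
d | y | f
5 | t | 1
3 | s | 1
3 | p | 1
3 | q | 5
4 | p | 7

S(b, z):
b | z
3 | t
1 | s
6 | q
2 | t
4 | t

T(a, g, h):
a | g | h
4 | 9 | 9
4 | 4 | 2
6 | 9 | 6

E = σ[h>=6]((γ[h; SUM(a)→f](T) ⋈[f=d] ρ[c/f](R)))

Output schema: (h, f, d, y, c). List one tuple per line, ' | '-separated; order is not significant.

Stepwise |·|:
  T → 3
  γ[h; SUM(a)→f](T) → 3
  R → 5
  ρ[c/f](R) → 5
  (γ[h; SUM(a)→f](T) ⋈[f=d] ρ[c/f](R)) → 2
  σ[h>=6]((γ[h; SUM(a)→f](T) ⋈[f=d] ρ[c/f](R))) → 1

== RESULT ==
h | f | d | y | c
9 | 4 | 4 | p | 7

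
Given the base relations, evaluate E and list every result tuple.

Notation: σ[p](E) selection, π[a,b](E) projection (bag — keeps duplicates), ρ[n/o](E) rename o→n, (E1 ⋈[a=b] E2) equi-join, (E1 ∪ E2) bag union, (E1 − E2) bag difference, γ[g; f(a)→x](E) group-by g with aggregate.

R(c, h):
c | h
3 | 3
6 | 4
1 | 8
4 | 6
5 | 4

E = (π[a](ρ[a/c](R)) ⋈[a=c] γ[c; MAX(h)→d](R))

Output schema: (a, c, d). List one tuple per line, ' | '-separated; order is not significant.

Subexpression sizes:
  R → 5
  ρ[a/c](R) → 5
  π[a](ρ[a/c](R)) → 5
  R → 5
  γ[c; MAX(h)→d](R) → 5
  (π[a](ρ[a/c](R)) ⋈[a=c] γ[c; MAX(h)→d](R)) → 5

== RESULT ==
a | c | d
1 | 1 | 8
3 | 3 | 3
4 | 4 | 6
5 | 5 | 4
6 | 6 | 4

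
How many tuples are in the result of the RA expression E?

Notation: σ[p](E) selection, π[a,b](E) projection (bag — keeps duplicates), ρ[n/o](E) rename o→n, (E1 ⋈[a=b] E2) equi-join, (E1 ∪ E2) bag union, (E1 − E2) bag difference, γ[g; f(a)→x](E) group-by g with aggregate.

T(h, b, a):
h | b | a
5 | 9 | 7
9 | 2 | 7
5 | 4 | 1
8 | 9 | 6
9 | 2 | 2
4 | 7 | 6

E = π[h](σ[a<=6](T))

Per-node cardinality:
  T → 6
  σ[a<=6](T) → 4
  π[h](σ[a<=6](T)) → 4

|E| = 4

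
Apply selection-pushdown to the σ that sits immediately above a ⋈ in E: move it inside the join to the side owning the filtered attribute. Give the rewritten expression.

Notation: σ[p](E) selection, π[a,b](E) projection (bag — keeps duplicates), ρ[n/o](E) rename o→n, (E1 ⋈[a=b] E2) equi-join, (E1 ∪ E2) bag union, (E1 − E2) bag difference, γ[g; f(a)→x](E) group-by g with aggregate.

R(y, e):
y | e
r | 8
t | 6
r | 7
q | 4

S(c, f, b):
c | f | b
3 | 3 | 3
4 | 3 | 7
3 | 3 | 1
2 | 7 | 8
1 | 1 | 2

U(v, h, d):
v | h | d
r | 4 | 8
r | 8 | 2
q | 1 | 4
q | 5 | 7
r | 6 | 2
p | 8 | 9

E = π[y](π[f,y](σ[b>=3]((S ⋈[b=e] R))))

σ filters on b, owned by the left side.
E' = π[y](π[f,y]((σ[b>=3](S) ⋈[b=e] R)))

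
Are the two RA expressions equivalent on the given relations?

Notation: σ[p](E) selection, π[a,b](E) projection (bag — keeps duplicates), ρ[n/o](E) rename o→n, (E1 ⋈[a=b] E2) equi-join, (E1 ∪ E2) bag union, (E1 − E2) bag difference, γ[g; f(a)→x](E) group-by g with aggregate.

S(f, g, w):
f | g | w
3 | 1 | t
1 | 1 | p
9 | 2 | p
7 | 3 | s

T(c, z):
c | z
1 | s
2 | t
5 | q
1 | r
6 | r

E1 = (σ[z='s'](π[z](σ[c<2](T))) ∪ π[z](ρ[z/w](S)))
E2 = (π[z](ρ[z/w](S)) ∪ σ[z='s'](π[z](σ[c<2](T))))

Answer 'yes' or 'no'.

E1 per-node cardinality:
  T → 5
  σ[c<2](T) → 2
  π[z](σ[c<2](T)) → 2
  σ[z='s'](π[z](σ[c<2](T))) → 1
  S → 4
  ρ[z/w](S) → 4
  π[z](ρ[z/w](S)) → 4
  (σ[z='s'](π[z](σ[c<2](T))) ∪ π[z](ρ[z/w](S))) → 5
E2 per-node cardinality:
  S → 4
  ρ[z/w](S) → 4
  π[z](ρ[z/w](S)) → 4
  T → 5
  σ[c<2](T) → 2
  π[z](σ[c<2](T)) → 2
  σ[z='s'](π[z](σ[c<2](T))) → 1
  (π[z](ρ[z/w](S)) ∪ σ[z='s'](π[z](σ[c<2](T)))) → 5

E1 and E2 produce the same multiset:
z
p
p
s
s
t

yes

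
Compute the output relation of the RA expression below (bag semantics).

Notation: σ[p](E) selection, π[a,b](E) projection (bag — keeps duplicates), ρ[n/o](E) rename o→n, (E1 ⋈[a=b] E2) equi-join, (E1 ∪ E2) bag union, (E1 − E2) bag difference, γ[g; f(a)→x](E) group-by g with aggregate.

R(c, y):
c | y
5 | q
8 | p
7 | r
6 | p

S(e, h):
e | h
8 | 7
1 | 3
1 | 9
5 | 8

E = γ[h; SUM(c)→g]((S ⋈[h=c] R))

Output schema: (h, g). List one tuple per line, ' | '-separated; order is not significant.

Per-node cardinality:
  S → 4
  R → 4
  (S ⋈[h=c] R) → 2
  γ[h; SUM(c)→g]((S ⋈[h=c] R)) → 2

== RESULT ==
h | g
7 | 7
8 | 8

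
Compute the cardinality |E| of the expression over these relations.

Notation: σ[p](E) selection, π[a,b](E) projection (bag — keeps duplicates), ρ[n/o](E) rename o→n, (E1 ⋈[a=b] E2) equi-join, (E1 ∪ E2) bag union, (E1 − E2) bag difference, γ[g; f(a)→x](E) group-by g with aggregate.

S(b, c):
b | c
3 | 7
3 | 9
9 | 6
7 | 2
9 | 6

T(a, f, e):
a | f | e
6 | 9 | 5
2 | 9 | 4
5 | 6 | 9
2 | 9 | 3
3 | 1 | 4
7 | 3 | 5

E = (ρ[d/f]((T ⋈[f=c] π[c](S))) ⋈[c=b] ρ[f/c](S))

Stepwise |·|:
  T → 6
  S → 5
  π[c](S) → 5
  (T ⋈[f=c] π[c](S)) → 5
  ρ[d/f]((T ⋈[f=c] π[c](S))) → 5
  S → 5
  ρ[f/c](S) → 5
  (ρ[d/f]((T ⋈[f=c] π[c](S))) ⋈[c=b] ρ[f/c](S)) → 6

|E| = 6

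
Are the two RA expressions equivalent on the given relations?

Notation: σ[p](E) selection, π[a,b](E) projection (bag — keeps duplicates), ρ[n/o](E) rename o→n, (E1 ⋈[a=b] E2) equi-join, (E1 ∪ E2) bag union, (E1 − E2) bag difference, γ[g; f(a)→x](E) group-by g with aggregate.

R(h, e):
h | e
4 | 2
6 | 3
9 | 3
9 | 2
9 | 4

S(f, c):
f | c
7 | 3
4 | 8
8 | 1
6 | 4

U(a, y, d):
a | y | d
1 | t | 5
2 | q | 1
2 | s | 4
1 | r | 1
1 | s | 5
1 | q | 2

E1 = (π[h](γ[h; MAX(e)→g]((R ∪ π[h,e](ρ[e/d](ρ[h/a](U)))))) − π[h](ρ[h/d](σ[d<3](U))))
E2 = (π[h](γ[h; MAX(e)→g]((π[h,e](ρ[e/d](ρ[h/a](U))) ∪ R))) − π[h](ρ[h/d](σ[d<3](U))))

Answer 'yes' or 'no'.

E1 per-node cardinality:
  R → 5
  U → 6
  ρ[h/a](U) → 6
  ρ[e/d](ρ[h/a](U)) → 6
  π[h,e](ρ[e/d](ρ[h/a](U))) → 6
  (R ∪ π[h,e](ρ[e/d](ρ[h/a](U)))) → 11
  γ[h; MAX(e)→g]((R ∪ π[h,e](ρ[e/d](ρ[h/a](U))))) → 5
  π[h](γ[h; MAX(e)→g]((R ∪ π[h,e](ρ[e/d](ρ[h/a](U)))))) → 5
  U → 6
  σ[d<3](U) → 3
  ρ[h/d](σ[d<3](U)) → 3
  π[h](ρ[h/d](σ[d<3](U))) → 3
  (π[h](γ[h; MAX(e)→g]((R ∪ π[h,e](ρ[e/d](ρ[h/a](U)))))) − π[h](ρ[h/d](σ[d<3](U)))) → 3
E2 per-node cardinality:
  U → 6
  ρ[h/a](U) → 6
  ρ[e/d](ρ[h/a](U)) → 6
  π[h,e](ρ[e/d](ρ[h/a](U))) → 6
  R → 5
  (π[h,e](ρ[e/d](ρ[h/a](U))) ∪ R) → 11
  γ[h; MAX(e)→g]((π[h,e](ρ[e/d](ρ[h/a](U))) ∪ R)) → 5
  π[h](γ[h; MAX(e)→g]((π[h,e](ρ[e/d](ρ[h/a](U))) ∪ R))) → 5
  U → 6
  σ[d<3](U) → 3
  ρ[h/d](σ[d<3](U)) → 3
  π[h](ρ[h/d](σ[d<3](U))) → 3
  (π[h](γ[h; MAX(e)→g]((π[h,e](ρ[e/d](ρ[h/a](U))) ∪ R))) − π[h](ρ[h/d](σ[d<3](U)))) → 3

E1 and E2 produce the same multiset:
h
4
6
9

yes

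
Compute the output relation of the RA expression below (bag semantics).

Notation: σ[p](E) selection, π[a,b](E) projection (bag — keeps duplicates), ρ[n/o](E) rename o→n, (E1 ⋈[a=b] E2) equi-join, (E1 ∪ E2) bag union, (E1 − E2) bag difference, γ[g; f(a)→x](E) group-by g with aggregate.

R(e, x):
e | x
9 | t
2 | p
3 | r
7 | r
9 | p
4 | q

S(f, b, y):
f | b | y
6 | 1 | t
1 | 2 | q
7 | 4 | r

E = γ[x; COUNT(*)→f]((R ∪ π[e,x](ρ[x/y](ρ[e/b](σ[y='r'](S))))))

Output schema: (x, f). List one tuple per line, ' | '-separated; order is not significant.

Stepwise |·|:
  R → 6
  S → 3
  σ[y='r'](S) → 1
  ρ[e/b](σ[y='r'](S)) → 1
  ρ[x/y](ρ[e/b](σ[y='r'](S))) → 1
  π[e,x](ρ[x/y](ρ[e/b](σ[y='r'](S)))) → 1
  (R ∪ π[e,x](ρ[x/y](ρ[e/b](σ[y='r'](S))))) → 7
  γ[x; COUNT(*)→f]((R ∪ π[e,x](ρ[x/y](ρ[e/b](σ[y='r'](S)))))) → 4

== RESULT ==
x | f
p | 2
q | 1
r | 3
t | 1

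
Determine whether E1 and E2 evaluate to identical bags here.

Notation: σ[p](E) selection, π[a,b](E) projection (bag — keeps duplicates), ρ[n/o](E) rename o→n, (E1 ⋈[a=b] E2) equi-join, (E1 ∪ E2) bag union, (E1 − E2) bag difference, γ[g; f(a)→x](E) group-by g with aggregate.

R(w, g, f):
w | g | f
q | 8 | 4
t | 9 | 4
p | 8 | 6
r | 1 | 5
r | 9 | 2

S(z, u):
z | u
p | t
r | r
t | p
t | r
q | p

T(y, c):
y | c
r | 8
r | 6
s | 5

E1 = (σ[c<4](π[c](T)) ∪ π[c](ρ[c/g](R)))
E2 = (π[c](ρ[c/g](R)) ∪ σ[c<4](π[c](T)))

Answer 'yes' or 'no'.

E1 subexpression sizes:
  T → 3
  π[c](T) → 3
  σ[c<4](π[c](T)) → 0
  R → 5
  ρ[c/g](R) → 5
  π[c](ρ[c/g](R)) → 5
  (σ[c<4](π[c](T)) ∪ π[c](ρ[c/g](R))) → 5
E2 subexpression sizes:
  R → 5
  ρ[c/g](R) → 5
  π[c](ρ[c/g](R)) → 5
  T → 3
  π[c](T) → 3
  σ[c<4](π[c](T)) → 0
  (π[c](ρ[c/g](R)) ∪ σ[c<4](π[c](T))) → 5

E1 and E2 produce the same multiset:
c
1
8
8
9
9

yes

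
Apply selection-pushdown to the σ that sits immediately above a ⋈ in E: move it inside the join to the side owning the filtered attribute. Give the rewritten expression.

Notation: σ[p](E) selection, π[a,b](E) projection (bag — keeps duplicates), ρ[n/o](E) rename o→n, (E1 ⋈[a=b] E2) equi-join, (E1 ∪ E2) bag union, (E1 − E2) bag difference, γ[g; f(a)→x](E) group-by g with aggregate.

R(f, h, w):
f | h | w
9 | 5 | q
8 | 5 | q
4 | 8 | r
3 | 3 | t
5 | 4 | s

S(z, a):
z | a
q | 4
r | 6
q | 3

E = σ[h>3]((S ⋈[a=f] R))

σ filters on h, owned by the right side.
E' = (S ⋈[a=f] σ[h>3](R))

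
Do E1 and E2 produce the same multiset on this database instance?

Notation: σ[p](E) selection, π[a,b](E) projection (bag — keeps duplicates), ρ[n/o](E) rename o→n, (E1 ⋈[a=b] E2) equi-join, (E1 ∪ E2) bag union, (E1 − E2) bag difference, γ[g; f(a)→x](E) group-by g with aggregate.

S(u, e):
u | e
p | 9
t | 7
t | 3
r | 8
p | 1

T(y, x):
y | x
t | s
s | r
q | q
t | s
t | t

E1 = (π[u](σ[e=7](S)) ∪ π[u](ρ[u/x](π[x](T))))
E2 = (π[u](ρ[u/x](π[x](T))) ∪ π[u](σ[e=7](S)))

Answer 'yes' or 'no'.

E1 subexpression sizes:
  S → 5
  σ[e=7](S) → 1
  π[u](σ[e=7](S)) → 1
  T → 5
  π[x](T) → 5
  ρ[u/x](π[x](T)) → 5
  π[u](ρ[u/x](π[x](T))) → 5
  (π[u](σ[e=7](S)) ∪ π[u](ρ[u/x](π[x](T)))) → 6
E2 subexpression sizes:
  T → 5
  π[x](T) → 5
  ρ[u/x](π[x](T)) → 5
  π[u](ρ[u/x](π[x](T))) → 5
  S → 5
  σ[e=7](S) → 1
  π[u](σ[e=7](S)) → 1
  (π[u](ρ[u/x](π[x](T))) ∪ π[u](σ[e=7](S))) → 6

E1 and E2 produce the same multiset:
u
q
r
s
s
t
t

yes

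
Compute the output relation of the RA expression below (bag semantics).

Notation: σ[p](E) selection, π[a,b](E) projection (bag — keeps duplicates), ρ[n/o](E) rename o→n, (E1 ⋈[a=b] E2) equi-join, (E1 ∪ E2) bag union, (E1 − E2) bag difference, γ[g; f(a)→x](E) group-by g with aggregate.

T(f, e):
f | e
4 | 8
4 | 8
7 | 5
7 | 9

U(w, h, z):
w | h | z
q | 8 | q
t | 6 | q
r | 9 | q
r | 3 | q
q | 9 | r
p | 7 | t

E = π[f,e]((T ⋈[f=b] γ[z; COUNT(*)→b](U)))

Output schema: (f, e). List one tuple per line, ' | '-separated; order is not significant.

Stepwise |·|:
  T → 4
  U → 6
  γ[z; COUNT(*)→b](U) → 3
  (T ⋈[f=b] γ[z; COUNT(*)→b](U)) → 2
  π[f,e]((T ⋈[f=b] γ[z; COUNT(*)→b](U))) → 2

== RESULT ==
f | e
4 | 8
4 | 8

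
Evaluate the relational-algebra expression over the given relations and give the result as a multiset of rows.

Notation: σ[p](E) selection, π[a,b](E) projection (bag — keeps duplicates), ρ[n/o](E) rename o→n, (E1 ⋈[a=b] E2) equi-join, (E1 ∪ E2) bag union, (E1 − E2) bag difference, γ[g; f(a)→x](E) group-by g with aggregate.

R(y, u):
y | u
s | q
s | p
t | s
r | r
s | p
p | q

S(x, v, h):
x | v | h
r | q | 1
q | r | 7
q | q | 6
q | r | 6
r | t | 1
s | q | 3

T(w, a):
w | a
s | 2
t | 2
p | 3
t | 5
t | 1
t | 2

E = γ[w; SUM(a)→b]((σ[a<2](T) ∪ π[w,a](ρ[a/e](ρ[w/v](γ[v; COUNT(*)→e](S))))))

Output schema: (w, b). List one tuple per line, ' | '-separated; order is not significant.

Stepwise |·|:
  T → 6
  σ[a<2](T) → 1
  S → 6
  γ[v; COUNT(*)→e](S) → 3
  ρ[w/v](γ[v; COUNT(*)→e](S)) → 3
  ρ[a/e](ρ[w/v](γ[v; COUNT(*)→e](S))) → 3
  π[w,a](ρ[a/e](ρ[w/v](γ[v; COUNT(*)→e](S)))) → 3
  (σ[a<2](T) ∪ π[w,a](ρ[a/e](ρ[w/v](γ[v; COUNT(*)→e](S))))) → 4
  γ[w; SUM(a)→b]((σ[a<2](T) ∪ π[w,a](ρ[a/e](ρ[w/v](γ[v; COUNT(*)→e](S)))))) → 3

== RESULT ==
w | b
q | 3
r | 2
t | 2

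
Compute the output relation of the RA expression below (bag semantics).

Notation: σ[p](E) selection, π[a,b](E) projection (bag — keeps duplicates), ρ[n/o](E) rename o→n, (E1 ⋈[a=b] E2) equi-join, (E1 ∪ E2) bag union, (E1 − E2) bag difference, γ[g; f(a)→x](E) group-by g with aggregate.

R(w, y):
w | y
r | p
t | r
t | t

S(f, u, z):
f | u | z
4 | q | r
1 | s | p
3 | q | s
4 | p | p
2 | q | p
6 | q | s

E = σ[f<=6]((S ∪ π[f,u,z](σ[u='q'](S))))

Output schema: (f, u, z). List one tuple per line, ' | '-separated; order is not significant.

Stepwise |·|:
  S → 6
  S → 6
  σ[u='q'](S) → 4
  π[f,u,z](σ[u='q'](S)) → 4
  (S ∪ π[f,u,z](σ[u='q'](S))) → 10
  σ[f<=6]((S ∪ π[f,u,z](σ[u='q'](S)))) → 10

== RESULT ==
f | u | z
1 | s | p
2 | q | p
2 | q | p
3 | q | s
3 | q | s
4 | p | p
4 | q | r
4 | q | r
6 | q | s
6 | q | s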